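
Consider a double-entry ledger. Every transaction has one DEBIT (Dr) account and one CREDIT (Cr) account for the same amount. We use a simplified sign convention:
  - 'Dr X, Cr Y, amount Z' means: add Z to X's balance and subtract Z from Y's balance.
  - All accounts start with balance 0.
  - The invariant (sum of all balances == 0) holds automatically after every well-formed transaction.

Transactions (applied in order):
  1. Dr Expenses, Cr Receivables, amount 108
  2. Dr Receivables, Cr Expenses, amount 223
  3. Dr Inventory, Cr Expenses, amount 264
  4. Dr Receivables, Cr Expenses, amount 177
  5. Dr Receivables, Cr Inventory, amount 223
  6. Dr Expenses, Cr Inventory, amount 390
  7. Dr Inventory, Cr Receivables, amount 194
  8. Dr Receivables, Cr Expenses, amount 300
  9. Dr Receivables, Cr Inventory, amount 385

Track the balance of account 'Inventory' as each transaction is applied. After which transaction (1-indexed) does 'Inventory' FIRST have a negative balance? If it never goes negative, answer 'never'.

After txn 1: Inventory=0
After txn 2: Inventory=0
After txn 3: Inventory=264
After txn 4: Inventory=264
After txn 5: Inventory=41
After txn 6: Inventory=-349

Answer: 6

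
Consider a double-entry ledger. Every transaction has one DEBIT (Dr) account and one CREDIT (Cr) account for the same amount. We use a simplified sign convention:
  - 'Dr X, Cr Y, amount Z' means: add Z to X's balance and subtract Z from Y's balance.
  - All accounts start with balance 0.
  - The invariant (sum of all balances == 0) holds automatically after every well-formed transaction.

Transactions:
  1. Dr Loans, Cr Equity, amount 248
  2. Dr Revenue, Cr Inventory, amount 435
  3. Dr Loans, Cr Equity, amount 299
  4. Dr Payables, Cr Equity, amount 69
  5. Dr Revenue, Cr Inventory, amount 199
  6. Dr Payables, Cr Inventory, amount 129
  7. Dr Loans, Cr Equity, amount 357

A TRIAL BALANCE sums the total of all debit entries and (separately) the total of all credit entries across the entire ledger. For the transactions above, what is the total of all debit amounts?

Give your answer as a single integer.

Txn 1: debit+=248
Txn 2: debit+=435
Txn 3: debit+=299
Txn 4: debit+=69
Txn 5: debit+=199
Txn 6: debit+=129
Txn 7: debit+=357
Total debits = 1736

Answer: 1736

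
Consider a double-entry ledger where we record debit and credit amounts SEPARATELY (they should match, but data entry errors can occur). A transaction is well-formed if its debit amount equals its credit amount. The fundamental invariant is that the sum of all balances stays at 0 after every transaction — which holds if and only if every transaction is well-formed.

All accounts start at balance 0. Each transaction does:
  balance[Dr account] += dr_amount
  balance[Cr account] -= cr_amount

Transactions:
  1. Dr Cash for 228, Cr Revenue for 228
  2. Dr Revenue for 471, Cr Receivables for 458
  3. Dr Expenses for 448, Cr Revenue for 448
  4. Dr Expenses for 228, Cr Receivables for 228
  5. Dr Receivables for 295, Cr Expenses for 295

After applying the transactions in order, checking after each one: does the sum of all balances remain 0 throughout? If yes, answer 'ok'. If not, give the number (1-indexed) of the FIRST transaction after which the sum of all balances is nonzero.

Answer: 2

Derivation:
After txn 1: dr=228 cr=228 sum_balances=0
After txn 2: dr=471 cr=458 sum_balances=13
After txn 3: dr=448 cr=448 sum_balances=13
After txn 4: dr=228 cr=228 sum_balances=13
After txn 5: dr=295 cr=295 sum_balances=13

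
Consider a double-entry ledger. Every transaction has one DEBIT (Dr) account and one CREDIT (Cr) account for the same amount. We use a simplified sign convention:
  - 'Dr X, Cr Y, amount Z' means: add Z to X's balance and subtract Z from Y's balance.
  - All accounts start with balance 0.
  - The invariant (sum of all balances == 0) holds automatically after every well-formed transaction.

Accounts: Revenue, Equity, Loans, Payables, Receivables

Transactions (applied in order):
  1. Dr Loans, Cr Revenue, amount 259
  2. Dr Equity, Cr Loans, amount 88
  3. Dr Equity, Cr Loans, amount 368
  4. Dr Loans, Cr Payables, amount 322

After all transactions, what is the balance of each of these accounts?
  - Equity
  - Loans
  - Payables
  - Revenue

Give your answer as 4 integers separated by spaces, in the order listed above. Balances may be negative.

After txn 1 (Dr Loans, Cr Revenue, amount 259): Loans=259 Revenue=-259
After txn 2 (Dr Equity, Cr Loans, amount 88): Equity=88 Loans=171 Revenue=-259
After txn 3 (Dr Equity, Cr Loans, amount 368): Equity=456 Loans=-197 Revenue=-259
After txn 4 (Dr Loans, Cr Payables, amount 322): Equity=456 Loans=125 Payables=-322 Revenue=-259

Answer: 456 125 -322 -259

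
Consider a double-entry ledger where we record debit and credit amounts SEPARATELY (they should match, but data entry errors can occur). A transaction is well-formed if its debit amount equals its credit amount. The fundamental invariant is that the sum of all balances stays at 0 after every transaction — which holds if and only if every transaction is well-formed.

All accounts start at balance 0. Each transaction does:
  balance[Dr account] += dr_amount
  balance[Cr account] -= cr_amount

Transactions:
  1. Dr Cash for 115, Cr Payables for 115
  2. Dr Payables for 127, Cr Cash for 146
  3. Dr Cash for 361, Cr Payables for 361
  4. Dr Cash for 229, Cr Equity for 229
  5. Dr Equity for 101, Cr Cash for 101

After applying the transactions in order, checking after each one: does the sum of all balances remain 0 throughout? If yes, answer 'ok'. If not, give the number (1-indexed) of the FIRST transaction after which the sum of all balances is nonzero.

After txn 1: dr=115 cr=115 sum_balances=0
After txn 2: dr=127 cr=146 sum_balances=-19
After txn 3: dr=361 cr=361 sum_balances=-19
After txn 4: dr=229 cr=229 sum_balances=-19
After txn 5: dr=101 cr=101 sum_balances=-19

Answer: 2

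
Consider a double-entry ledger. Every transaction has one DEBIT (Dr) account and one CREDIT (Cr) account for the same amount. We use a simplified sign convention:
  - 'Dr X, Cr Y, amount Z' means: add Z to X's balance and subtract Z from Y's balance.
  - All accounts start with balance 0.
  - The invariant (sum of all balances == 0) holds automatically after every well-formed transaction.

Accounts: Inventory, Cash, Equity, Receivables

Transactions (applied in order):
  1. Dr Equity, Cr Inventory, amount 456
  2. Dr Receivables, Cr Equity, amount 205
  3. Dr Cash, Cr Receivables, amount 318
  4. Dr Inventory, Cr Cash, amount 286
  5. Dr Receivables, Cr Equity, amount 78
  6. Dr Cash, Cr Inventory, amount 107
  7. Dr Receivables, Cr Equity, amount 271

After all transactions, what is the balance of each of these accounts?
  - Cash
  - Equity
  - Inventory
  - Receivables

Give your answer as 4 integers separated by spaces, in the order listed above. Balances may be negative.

After txn 1 (Dr Equity, Cr Inventory, amount 456): Equity=456 Inventory=-456
After txn 2 (Dr Receivables, Cr Equity, amount 205): Equity=251 Inventory=-456 Receivables=205
After txn 3 (Dr Cash, Cr Receivables, amount 318): Cash=318 Equity=251 Inventory=-456 Receivables=-113
After txn 4 (Dr Inventory, Cr Cash, amount 286): Cash=32 Equity=251 Inventory=-170 Receivables=-113
After txn 5 (Dr Receivables, Cr Equity, amount 78): Cash=32 Equity=173 Inventory=-170 Receivables=-35
After txn 6 (Dr Cash, Cr Inventory, amount 107): Cash=139 Equity=173 Inventory=-277 Receivables=-35
After txn 7 (Dr Receivables, Cr Equity, amount 271): Cash=139 Equity=-98 Inventory=-277 Receivables=236

Answer: 139 -98 -277 236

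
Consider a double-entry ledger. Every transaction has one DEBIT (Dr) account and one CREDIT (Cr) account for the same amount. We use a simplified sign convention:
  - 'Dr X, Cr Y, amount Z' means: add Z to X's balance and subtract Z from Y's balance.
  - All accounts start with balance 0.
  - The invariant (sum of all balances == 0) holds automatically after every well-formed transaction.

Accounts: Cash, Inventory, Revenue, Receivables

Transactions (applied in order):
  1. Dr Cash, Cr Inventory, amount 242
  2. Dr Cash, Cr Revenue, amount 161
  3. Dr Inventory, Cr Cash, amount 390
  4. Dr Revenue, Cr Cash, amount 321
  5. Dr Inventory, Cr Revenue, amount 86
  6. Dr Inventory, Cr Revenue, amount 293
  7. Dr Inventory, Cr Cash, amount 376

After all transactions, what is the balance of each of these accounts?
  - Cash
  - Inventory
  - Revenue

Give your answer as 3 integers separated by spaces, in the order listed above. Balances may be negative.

Answer: -684 903 -219

Derivation:
After txn 1 (Dr Cash, Cr Inventory, amount 242): Cash=242 Inventory=-242
After txn 2 (Dr Cash, Cr Revenue, amount 161): Cash=403 Inventory=-242 Revenue=-161
After txn 3 (Dr Inventory, Cr Cash, amount 390): Cash=13 Inventory=148 Revenue=-161
After txn 4 (Dr Revenue, Cr Cash, amount 321): Cash=-308 Inventory=148 Revenue=160
After txn 5 (Dr Inventory, Cr Revenue, amount 86): Cash=-308 Inventory=234 Revenue=74
After txn 6 (Dr Inventory, Cr Revenue, amount 293): Cash=-308 Inventory=527 Revenue=-219
After txn 7 (Dr Inventory, Cr Cash, amount 376): Cash=-684 Inventory=903 Revenue=-219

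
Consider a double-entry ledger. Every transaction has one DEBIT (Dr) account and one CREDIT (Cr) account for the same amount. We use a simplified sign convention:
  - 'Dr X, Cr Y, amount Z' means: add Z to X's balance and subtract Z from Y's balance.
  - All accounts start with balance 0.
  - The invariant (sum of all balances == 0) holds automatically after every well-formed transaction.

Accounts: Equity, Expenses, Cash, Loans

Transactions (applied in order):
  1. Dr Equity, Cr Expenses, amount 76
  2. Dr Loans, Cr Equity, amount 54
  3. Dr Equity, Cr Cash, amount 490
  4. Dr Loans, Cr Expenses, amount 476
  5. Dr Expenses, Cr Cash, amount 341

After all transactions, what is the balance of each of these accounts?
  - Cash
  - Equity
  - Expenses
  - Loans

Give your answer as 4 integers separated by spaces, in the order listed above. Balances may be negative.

Answer: -831 512 -211 530

Derivation:
After txn 1 (Dr Equity, Cr Expenses, amount 76): Equity=76 Expenses=-76
After txn 2 (Dr Loans, Cr Equity, amount 54): Equity=22 Expenses=-76 Loans=54
After txn 3 (Dr Equity, Cr Cash, amount 490): Cash=-490 Equity=512 Expenses=-76 Loans=54
After txn 4 (Dr Loans, Cr Expenses, amount 476): Cash=-490 Equity=512 Expenses=-552 Loans=530
After txn 5 (Dr Expenses, Cr Cash, amount 341): Cash=-831 Equity=512 Expenses=-211 Loans=530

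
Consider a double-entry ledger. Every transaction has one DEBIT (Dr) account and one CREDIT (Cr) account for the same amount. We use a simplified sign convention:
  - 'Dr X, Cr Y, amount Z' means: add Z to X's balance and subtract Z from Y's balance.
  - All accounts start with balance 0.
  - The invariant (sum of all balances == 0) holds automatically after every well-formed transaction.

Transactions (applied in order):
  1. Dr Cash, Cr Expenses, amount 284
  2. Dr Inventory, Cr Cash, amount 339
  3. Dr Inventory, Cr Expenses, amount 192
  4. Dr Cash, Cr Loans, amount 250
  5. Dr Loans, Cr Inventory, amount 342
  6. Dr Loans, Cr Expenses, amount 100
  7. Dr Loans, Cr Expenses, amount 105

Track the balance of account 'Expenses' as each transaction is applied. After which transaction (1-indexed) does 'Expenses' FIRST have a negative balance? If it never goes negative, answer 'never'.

After txn 1: Expenses=-284

Answer: 1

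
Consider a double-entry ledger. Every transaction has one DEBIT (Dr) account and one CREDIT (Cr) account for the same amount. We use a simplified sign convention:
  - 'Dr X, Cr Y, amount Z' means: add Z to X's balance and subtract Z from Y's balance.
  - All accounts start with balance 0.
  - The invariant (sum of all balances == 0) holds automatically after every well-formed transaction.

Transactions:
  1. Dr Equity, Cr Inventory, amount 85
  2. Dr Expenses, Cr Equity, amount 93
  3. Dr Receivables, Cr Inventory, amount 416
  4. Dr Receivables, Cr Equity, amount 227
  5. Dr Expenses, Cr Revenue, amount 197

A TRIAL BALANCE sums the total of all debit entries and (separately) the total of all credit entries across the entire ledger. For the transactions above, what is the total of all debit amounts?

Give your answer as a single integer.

Txn 1: debit+=85
Txn 2: debit+=93
Txn 3: debit+=416
Txn 4: debit+=227
Txn 5: debit+=197
Total debits = 1018

Answer: 1018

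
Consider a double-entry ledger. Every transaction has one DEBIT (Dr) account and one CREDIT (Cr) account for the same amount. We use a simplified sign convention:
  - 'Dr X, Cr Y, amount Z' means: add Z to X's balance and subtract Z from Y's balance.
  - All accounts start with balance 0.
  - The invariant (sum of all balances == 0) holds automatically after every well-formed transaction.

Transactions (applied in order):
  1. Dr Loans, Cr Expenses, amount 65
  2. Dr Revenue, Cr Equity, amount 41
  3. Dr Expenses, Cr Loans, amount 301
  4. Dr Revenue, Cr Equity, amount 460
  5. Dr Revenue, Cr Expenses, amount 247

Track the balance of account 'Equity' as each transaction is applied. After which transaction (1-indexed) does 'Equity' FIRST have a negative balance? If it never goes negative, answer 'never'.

Answer: 2

Derivation:
After txn 1: Equity=0
After txn 2: Equity=-41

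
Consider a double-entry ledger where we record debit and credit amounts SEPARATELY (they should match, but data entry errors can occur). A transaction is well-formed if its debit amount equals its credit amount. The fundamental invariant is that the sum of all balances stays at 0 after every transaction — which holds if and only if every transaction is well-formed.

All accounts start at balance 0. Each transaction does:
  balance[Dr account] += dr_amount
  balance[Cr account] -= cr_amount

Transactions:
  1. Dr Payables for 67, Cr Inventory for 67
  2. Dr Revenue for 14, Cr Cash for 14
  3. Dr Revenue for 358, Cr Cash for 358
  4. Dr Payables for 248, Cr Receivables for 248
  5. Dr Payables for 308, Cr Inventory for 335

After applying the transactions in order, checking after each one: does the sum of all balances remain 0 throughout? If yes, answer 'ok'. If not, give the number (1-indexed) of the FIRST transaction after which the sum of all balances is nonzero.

Answer: 5

Derivation:
After txn 1: dr=67 cr=67 sum_balances=0
After txn 2: dr=14 cr=14 sum_balances=0
After txn 3: dr=358 cr=358 sum_balances=0
After txn 4: dr=248 cr=248 sum_balances=0
After txn 5: dr=308 cr=335 sum_balances=-27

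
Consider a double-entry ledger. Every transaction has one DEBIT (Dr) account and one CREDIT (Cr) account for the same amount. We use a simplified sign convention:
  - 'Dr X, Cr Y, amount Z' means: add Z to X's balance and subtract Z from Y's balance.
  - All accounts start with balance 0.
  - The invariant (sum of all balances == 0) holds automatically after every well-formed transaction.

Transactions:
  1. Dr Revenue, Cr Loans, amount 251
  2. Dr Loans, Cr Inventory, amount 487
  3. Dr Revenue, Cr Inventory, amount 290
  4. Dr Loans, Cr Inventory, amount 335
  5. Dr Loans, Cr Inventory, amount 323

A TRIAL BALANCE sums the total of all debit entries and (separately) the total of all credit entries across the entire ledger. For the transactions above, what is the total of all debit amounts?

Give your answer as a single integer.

Answer: 1686

Derivation:
Txn 1: debit+=251
Txn 2: debit+=487
Txn 3: debit+=290
Txn 4: debit+=335
Txn 5: debit+=323
Total debits = 1686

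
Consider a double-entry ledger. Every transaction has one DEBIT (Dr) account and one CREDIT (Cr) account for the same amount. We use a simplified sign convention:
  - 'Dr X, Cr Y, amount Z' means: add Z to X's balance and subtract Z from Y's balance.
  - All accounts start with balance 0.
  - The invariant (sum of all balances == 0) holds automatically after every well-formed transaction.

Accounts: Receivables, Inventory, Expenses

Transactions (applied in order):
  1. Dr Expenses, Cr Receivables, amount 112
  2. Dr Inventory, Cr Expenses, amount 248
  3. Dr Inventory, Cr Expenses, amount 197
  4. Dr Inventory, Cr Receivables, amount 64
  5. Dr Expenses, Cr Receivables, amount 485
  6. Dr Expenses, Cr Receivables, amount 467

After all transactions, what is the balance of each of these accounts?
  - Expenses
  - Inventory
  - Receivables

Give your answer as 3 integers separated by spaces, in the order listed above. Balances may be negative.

Answer: 619 509 -1128

Derivation:
After txn 1 (Dr Expenses, Cr Receivables, amount 112): Expenses=112 Receivables=-112
After txn 2 (Dr Inventory, Cr Expenses, amount 248): Expenses=-136 Inventory=248 Receivables=-112
After txn 3 (Dr Inventory, Cr Expenses, amount 197): Expenses=-333 Inventory=445 Receivables=-112
After txn 4 (Dr Inventory, Cr Receivables, amount 64): Expenses=-333 Inventory=509 Receivables=-176
After txn 5 (Dr Expenses, Cr Receivables, amount 485): Expenses=152 Inventory=509 Receivables=-661
After txn 6 (Dr Expenses, Cr Receivables, amount 467): Expenses=619 Inventory=509 Receivables=-1128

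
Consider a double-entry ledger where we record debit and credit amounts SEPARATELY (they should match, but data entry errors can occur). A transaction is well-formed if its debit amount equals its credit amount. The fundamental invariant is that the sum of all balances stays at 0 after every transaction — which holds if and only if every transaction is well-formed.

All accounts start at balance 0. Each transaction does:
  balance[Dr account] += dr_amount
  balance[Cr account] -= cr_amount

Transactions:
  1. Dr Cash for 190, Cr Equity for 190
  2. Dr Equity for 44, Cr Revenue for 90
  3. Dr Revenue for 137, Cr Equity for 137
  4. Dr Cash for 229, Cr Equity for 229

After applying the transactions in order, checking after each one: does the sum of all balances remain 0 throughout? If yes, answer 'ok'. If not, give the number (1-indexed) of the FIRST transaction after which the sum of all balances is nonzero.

After txn 1: dr=190 cr=190 sum_balances=0
After txn 2: dr=44 cr=90 sum_balances=-46
After txn 3: dr=137 cr=137 sum_balances=-46
After txn 4: dr=229 cr=229 sum_balances=-46

Answer: 2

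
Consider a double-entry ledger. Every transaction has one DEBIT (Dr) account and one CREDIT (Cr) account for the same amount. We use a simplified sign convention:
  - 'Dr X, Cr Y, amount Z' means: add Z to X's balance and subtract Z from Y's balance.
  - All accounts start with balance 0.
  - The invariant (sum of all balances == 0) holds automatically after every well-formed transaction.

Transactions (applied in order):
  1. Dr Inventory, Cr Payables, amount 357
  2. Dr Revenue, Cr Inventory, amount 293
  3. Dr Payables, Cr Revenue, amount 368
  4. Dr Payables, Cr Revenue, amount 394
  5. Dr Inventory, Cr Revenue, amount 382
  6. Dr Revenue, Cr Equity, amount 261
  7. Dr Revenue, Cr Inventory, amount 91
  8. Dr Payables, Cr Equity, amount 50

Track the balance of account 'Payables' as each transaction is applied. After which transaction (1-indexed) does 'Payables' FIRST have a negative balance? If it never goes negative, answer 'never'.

After txn 1: Payables=-357

Answer: 1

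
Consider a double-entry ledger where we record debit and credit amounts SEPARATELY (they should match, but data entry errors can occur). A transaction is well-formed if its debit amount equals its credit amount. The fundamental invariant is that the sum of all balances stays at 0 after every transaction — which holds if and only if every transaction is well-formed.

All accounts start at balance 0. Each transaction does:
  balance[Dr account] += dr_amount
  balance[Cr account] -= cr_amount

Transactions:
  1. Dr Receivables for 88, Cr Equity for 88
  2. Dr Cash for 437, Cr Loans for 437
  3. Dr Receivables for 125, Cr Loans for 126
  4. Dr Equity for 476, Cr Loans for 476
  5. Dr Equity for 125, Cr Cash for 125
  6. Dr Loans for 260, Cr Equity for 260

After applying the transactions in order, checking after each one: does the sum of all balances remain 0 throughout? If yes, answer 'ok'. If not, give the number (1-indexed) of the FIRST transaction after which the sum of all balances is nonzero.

After txn 1: dr=88 cr=88 sum_balances=0
After txn 2: dr=437 cr=437 sum_balances=0
After txn 3: dr=125 cr=126 sum_balances=-1
After txn 4: dr=476 cr=476 sum_balances=-1
After txn 5: dr=125 cr=125 sum_balances=-1
After txn 6: dr=260 cr=260 sum_balances=-1

Answer: 3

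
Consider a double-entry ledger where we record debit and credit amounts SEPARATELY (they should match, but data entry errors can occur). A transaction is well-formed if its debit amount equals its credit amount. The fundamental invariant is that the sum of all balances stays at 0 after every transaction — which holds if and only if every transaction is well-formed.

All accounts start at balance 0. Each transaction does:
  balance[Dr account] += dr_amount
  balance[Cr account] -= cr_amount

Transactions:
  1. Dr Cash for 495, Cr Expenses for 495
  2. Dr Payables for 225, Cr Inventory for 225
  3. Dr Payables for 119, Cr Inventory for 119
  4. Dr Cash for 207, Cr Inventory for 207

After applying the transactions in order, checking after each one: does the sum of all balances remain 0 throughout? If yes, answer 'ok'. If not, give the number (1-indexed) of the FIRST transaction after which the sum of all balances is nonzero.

Answer: ok

Derivation:
After txn 1: dr=495 cr=495 sum_balances=0
After txn 2: dr=225 cr=225 sum_balances=0
After txn 3: dr=119 cr=119 sum_balances=0
After txn 4: dr=207 cr=207 sum_balances=0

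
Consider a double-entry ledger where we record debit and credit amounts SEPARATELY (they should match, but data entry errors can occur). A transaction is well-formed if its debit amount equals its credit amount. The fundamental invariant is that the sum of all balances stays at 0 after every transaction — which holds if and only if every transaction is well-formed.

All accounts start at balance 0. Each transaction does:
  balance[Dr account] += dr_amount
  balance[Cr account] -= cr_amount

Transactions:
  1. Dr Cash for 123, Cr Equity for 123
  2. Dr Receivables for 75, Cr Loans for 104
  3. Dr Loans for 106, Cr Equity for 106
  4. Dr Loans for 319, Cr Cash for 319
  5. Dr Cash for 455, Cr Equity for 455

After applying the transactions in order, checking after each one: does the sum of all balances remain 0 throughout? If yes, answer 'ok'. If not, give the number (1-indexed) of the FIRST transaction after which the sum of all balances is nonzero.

Answer: 2

Derivation:
After txn 1: dr=123 cr=123 sum_balances=0
After txn 2: dr=75 cr=104 sum_balances=-29
After txn 3: dr=106 cr=106 sum_balances=-29
After txn 4: dr=319 cr=319 sum_balances=-29
After txn 5: dr=455 cr=455 sum_balances=-29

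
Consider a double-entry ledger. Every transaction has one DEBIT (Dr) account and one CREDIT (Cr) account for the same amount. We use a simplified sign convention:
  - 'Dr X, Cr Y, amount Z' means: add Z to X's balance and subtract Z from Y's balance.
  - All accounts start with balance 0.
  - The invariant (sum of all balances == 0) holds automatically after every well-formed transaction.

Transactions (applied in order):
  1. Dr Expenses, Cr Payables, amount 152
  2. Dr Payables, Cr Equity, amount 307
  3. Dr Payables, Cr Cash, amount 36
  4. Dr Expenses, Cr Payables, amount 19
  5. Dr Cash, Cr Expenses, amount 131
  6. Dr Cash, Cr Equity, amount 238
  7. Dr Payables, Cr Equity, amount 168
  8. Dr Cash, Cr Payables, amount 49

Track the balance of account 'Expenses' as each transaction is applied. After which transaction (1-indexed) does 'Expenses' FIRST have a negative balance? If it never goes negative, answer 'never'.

After txn 1: Expenses=152
After txn 2: Expenses=152
After txn 3: Expenses=152
After txn 4: Expenses=171
After txn 5: Expenses=40
After txn 6: Expenses=40
After txn 7: Expenses=40
After txn 8: Expenses=40

Answer: never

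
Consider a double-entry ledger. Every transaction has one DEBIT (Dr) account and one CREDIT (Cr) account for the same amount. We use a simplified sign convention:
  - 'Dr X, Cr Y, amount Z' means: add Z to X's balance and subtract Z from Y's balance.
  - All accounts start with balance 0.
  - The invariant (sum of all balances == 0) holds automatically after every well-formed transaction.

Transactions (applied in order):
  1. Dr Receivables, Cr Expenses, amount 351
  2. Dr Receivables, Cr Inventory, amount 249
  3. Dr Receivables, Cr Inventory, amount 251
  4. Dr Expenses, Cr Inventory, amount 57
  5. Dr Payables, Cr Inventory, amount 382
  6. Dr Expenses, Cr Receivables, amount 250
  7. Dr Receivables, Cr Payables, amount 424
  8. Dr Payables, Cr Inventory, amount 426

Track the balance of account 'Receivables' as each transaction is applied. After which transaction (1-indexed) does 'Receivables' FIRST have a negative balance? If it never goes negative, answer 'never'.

After txn 1: Receivables=351
After txn 2: Receivables=600
After txn 3: Receivables=851
After txn 4: Receivables=851
After txn 5: Receivables=851
After txn 6: Receivables=601
After txn 7: Receivables=1025
After txn 8: Receivables=1025

Answer: never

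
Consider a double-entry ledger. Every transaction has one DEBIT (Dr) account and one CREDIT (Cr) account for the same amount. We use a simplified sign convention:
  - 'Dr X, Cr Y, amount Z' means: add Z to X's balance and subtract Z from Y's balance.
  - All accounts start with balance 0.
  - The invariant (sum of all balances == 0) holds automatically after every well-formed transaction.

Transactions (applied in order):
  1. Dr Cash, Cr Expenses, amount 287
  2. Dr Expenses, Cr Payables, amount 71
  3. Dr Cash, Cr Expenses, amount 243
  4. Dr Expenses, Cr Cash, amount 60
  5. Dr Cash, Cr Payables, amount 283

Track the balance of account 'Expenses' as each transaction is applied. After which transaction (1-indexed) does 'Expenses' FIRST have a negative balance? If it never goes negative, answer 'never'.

After txn 1: Expenses=-287

Answer: 1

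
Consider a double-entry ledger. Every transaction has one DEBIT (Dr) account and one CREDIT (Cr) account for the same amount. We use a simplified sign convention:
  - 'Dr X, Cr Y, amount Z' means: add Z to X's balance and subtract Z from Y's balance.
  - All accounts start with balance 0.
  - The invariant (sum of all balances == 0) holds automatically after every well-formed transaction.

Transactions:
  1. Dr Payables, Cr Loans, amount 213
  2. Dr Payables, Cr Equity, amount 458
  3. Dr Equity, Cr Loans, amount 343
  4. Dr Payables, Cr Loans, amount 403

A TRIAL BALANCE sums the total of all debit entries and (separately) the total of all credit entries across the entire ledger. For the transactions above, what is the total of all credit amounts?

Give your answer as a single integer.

Answer: 1417

Derivation:
Txn 1: credit+=213
Txn 2: credit+=458
Txn 3: credit+=343
Txn 4: credit+=403
Total credits = 1417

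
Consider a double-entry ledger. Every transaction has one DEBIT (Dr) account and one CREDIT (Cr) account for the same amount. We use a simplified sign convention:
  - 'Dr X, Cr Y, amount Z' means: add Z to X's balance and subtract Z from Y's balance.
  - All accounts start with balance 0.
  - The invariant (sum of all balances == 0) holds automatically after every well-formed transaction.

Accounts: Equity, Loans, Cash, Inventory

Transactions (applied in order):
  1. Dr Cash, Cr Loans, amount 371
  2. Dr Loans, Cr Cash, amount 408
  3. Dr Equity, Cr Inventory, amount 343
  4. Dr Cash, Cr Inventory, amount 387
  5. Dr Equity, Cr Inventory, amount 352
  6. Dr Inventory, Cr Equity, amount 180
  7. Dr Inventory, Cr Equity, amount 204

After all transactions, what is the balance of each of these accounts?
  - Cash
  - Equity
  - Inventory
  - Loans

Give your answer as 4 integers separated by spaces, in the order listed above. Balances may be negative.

Answer: 350 311 -698 37

Derivation:
After txn 1 (Dr Cash, Cr Loans, amount 371): Cash=371 Loans=-371
After txn 2 (Dr Loans, Cr Cash, amount 408): Cash=-37 Loans=37
After txn 3 (Dr Equity, Cr Inventory, amount 343): Cash=-37 Equity=343 Inventory=-343 Loans=37
After txn 4 (Dr Cash, Cr Inventory, amount 387): Cash=350 Equity=343 Inventory=-730 Loans=37
After txn 5 (Dr Equity, Cr Inventory, amount 352): Cash=350 Equity=695 Inventory=-1082 Loans=37
After txn 6 (Dr Inventory, Cr Equity, amount 180): Cash=350 Equity=515 Inventory=-902 Loans=37
After txn 7 (Dr Inventory, Cr Equity, amount 204): Cash=350 Equity=311 Inventory=-698 Loans=37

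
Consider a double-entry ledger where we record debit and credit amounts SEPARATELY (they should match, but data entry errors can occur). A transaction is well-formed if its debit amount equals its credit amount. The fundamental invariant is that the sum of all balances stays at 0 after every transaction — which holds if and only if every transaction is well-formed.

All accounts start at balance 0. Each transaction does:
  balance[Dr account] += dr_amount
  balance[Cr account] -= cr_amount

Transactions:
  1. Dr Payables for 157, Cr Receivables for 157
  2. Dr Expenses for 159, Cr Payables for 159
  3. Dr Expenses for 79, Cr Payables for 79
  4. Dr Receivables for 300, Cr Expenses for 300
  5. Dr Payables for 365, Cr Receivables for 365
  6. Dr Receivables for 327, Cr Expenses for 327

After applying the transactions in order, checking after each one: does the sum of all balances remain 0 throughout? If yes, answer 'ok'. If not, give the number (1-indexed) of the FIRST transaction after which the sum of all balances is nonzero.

After txn 1: dr=157 cr=157 sum_balances=0
After txn 2: dr=159 cr=159 sum_balances=0
After txn 3: dr=79 cr=79 sum_balances=0
After txn 4: dr=300 cr=300 sum_balances=0
After txn 5: dr=365 cr=365 sum_balances=0
After txn 6: dr=327 cr=327 sum_balances=0

Answer: ok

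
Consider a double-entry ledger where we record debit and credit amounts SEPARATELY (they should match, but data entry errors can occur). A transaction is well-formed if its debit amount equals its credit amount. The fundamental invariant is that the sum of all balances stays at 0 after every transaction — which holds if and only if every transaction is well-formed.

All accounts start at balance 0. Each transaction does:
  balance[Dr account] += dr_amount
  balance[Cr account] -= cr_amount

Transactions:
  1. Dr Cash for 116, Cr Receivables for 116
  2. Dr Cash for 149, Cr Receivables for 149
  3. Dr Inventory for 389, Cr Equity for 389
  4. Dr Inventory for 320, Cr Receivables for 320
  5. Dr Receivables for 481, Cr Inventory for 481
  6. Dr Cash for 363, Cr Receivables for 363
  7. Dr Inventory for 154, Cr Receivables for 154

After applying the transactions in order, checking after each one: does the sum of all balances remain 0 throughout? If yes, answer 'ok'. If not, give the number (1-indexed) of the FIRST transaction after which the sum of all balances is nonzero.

After txn 1: dr=116 cr=116 sum_balances=0
After txn 2: dr=149 cr=149 sum_balances=0
After txn 3: dr=389 cr=389 sum_balances=0
After txn 4: dr=320 cr=320 sum_balances=0
After txn 5: dr=481 cr=481 sum_balances=0
After txn 6: dr=363 cr=363 sum_balances=0
After txn 7: dr=154 cr=154 sum_balances=0

Answer: ok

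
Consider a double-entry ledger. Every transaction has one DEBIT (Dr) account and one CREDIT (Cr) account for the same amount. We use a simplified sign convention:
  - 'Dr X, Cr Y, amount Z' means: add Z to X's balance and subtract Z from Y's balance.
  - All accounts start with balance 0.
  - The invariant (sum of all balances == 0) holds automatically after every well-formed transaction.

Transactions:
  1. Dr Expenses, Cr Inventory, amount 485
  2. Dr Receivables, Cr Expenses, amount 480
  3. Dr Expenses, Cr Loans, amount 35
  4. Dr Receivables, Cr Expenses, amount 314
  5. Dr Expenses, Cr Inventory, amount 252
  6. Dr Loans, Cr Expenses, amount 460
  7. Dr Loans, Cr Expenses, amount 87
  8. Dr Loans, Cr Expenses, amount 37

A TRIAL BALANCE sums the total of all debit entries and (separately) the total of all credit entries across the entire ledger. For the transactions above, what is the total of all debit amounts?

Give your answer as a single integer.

Txn 1: debit+=485
Txn 2: debit+=480
Txn 3: debit+=35
Txn 4: debit+=314
Txn 5: debit+=252
Txn 6: debit+=460
Txn 7: debit+=87
Txn 8: debit+=37
Total debits = 2150

Answer: 2150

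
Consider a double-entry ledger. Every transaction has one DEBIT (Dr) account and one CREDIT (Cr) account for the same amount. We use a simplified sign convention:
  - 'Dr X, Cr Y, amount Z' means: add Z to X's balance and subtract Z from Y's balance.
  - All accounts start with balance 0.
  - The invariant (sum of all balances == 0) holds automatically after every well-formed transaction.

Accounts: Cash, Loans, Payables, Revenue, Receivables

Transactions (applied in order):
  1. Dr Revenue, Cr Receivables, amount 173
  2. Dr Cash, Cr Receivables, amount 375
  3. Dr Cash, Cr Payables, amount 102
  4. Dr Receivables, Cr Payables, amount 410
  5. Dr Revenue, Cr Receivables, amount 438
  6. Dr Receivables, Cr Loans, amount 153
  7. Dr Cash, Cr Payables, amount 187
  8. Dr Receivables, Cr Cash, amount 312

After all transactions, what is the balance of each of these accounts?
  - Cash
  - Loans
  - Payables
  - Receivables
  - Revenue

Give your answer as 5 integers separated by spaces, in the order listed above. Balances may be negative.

After txn 1 (Dr Revenue, Cr Receivables, amount 173): Receivables=-173 Revenue=173
After txn 2 (Dr Cash, Cr Receivables, amount 375): Cash=375 Receivables=-548 Revenue=173
After txn 3 (Dr Cash, Cr Payables, amount 102): Cash=477 Payables=-102 Receivables=-548 Revenue=173
After txn 4 (Dr Receivables, Cr Payables, amount 410): Cash=477 Payables=-512 Receivables=-138 Revenue=173
After txn 5 (Dr Revenue, Cr Receivables, amount 438): Cash=477 Payables=-512 Receivables=-576 Revenue=611
After txn 6 (Dr Receivables, Cr Loans, amount 153): Cash=477 Loans=-153 Payables=-512 Receivables=-423 Revenue=611
After txn 7 (Dr Cash, Cr Payables, amount 187): Cash=664 Loans=-153 Payables=-699 Receivables=-423 Revenue=611
After txn 8 (Dr Receivables, Cr Cash, amount 312): Cash=352 Loans=-153 Payables=-699 Receivables=-111 Revenue=611

Answer: 352 -153 -699 -111 611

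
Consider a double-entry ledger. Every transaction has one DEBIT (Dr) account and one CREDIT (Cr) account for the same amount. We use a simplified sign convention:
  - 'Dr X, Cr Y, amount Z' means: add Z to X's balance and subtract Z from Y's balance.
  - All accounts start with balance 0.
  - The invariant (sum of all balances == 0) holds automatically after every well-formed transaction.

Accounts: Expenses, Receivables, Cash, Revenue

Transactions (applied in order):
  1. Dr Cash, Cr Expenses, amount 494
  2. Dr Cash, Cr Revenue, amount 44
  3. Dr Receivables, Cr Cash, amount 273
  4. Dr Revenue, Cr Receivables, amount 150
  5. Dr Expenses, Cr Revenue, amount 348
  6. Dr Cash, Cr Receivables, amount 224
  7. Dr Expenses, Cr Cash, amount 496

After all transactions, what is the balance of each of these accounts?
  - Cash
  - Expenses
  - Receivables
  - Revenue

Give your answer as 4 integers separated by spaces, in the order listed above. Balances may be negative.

Answer: -7 350 -101 -242

Derivation:
After txn 1 (Dr Cash, Cr Expenses, amount 494): Cash=494 Expenses=-494
After txn 2 (Dr Cash, Cr Revenue, amount 44): Cash=538 Expenses=-494 Revenue=-44
After txn 3 (Dr Receivables, Cr Cash, amount 273): Cash=265 Expenses=-494 Receivables=273 Revenue=-44
After txn 4 (Dr Revenue, Cr Receivables, amount 150): Cash=265 Expenses=-494 Receivables=123 Revenue=106
After txn 5 (Dr Expenses, Cr Revenue, amount 348): Cash=265 Expenses=-146 Receivables=123 Revenue=-242
After txn 6 (Dr Cash, Cr Receivables, amount 224): Cash=489 Expenses=-146 Receivables=-101 Revenue=-242
After txn 7 (Dr Expenses, Cr Cash, amount 496): Cash=-7 Expenses=350 Receivables=-101 Revenue=-242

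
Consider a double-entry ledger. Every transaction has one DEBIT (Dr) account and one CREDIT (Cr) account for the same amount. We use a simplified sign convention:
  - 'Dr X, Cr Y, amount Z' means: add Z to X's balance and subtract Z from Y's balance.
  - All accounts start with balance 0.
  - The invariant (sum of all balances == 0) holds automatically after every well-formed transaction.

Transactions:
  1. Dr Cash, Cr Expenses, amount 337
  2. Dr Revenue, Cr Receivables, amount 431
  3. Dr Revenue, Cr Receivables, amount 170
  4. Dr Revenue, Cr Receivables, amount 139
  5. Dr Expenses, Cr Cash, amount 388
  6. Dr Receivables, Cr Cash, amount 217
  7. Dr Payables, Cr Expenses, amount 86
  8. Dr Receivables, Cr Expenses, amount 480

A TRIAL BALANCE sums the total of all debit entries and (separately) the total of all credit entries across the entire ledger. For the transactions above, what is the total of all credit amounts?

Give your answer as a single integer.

Txn 1: credit+=337
Txn 2: credit+=431
Txn 3: credit+=170
Txn 4: credit+=139
Txn 5: credit+=388
Txn 6: credit+=217
Txn 7: credit+=86
Txn 8: credit+=480
Total credits = 2248

Answer: 2248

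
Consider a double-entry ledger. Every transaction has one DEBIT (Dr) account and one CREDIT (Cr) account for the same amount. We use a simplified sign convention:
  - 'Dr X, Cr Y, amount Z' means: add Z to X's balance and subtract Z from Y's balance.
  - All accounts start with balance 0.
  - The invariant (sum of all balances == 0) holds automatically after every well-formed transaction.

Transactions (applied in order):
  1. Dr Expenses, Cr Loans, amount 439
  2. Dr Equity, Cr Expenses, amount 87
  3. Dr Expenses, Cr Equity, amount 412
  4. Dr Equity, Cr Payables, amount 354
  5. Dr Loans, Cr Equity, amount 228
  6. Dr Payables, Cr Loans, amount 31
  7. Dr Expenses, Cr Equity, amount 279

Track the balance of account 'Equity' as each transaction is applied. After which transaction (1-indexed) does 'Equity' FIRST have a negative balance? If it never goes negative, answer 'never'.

After txn 1: Equity=0
After txn 2: Equity=87
After txn 3: Equity=-325

Answer: 3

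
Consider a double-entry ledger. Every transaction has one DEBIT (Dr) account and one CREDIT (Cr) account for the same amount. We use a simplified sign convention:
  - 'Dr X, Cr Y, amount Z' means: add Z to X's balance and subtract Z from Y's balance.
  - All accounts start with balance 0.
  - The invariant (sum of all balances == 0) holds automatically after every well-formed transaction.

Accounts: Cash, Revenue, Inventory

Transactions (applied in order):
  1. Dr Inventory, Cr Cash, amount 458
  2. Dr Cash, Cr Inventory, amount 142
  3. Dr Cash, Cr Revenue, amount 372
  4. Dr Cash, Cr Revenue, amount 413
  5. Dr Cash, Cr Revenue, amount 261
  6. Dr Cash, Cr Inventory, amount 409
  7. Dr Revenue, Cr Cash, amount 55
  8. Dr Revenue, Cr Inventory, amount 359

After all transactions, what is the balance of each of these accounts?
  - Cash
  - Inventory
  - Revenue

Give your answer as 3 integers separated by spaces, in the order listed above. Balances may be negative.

Answer: 1084 -452 -632

Derivation:
After txn 1 (Dr Inventory, Cr Cash, amount 458): Cash=-458 Inventory=458
After txn 2 (Dr Cash, Cr Inventory, amount 142): Cash=-316 Inventory=316
After txn 3 (Dr Cash, Cr Revenue, amount 372): Cash=56 Inventory=316 Revenue=-372
After txn 4 (Dr Cash, Cr Revenue, amount 413): Cash=469 Inventory=316 Revenue=-785
After txn 5 (Dr Cash, Cr Revenue, amount 261): Cash=730 Inventory=316 Revenue=-1046
After txn 6 (Dr Cash, Cr Inventory, amount 409): Cash=1139 Inventory=-93 Revenue=-1046
After txn 7 (Dr Revenue, Cr Cash, amount 55): Cash=1084 Inventory=-93 Revenue=-991
After txn 8 (Dr Revenue, Cr Inventory, amount 359): Cash=1084 Inventory=-452 Revenue=-632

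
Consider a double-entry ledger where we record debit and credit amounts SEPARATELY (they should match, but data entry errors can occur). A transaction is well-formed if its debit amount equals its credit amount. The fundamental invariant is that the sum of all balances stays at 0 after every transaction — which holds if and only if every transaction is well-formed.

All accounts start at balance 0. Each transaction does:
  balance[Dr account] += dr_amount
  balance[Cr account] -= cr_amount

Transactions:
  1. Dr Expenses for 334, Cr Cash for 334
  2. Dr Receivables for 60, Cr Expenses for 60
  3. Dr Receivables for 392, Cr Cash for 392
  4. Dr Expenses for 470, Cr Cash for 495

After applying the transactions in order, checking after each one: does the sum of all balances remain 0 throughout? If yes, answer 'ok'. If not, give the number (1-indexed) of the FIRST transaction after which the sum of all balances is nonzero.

After txn 1: dr=334 cr=334 sum_balances=0
After txn 2: dr=60 cr=60 sum_balances=0
After txn 3: dr=392 cr=392 sum_balances=0
After txn 4: dr=470 cr=495 sum_balances=-25

Answer: 4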